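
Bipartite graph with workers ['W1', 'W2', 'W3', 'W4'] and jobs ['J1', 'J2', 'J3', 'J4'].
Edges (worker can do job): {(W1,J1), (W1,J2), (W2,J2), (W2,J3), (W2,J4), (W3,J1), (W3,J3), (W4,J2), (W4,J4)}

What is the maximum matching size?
Maximum matching size = 4

Maximum matching: {(W1,J2), (W2,J3), (W3,J1), (W4,J4)}
Size: 4

This assigns 4 workers to 4 distinct jobs.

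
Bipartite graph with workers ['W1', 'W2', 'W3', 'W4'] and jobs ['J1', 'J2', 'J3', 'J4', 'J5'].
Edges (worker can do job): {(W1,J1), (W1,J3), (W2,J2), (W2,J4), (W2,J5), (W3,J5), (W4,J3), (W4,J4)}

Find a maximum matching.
Matching: {(W1,J1), (W2,J4), (W3,J5), (W4,J3)}

Maximum matching (size 4):
  W1 → J1
  W2 → J4
  W3 → J5
  W4 → J3

Each worker is assigned to at most one job, and each job to at most one worker.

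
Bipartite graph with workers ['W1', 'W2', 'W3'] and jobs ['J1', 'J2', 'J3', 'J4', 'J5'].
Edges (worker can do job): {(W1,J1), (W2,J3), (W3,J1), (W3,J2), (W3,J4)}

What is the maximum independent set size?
Maximum independent set = 5

By König's theorem:
- Min vertex cover = Max matching = 3
- Max independent set = Total vertices - Min vertex cover
- Max independent set = 8 - 3 = 5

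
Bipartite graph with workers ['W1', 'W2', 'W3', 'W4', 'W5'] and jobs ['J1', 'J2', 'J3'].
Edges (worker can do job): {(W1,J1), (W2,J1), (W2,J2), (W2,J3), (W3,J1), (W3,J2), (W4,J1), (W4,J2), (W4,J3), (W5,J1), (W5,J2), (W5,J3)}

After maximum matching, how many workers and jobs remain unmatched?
Unmatched: 2 workers, 0 jobs

Maximum matching size: 3
Workers: 5 total, 3 matched, 2 unmatched
Jobs: 3 total, 3 matched, 0 unmatched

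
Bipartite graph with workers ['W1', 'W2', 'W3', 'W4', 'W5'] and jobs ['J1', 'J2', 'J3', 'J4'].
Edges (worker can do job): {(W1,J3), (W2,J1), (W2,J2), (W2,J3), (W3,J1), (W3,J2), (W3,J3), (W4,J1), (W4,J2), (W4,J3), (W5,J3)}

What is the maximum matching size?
Maximum matching size = 3

Maximum matching: {(W3,J1), (W4,J2), (W5,J3)}
Size: 3

This assigns 3 workers to 3 distinct jobs.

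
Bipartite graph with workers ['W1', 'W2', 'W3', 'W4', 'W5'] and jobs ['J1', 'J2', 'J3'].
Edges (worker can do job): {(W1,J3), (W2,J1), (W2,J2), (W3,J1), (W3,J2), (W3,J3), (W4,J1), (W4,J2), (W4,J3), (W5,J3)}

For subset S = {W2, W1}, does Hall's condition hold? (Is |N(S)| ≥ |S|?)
Yes: |N(S)| = 3, |S| = 2

Subset S = {W2, W1}
Neighbors N(S) = {J1, J2, J3}

|N(S)| = 3, |S| = 2
Hall's condition: |N(S)| ≥ |S| is satisfied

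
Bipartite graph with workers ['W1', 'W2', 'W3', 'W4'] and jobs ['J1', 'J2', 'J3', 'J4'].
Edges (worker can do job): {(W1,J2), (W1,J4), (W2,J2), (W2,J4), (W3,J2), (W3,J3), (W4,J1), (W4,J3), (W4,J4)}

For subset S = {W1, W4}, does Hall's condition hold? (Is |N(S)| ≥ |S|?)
Yes: |N(S)| = 4, |S| = 2

Subset S = {W1, W4}
Neighbors N(S) = {J1, J2, J3, J4}

|N(S)| = 4, |S| = 2
Hall's condition: |N(S)| ≥ |S| is satisfied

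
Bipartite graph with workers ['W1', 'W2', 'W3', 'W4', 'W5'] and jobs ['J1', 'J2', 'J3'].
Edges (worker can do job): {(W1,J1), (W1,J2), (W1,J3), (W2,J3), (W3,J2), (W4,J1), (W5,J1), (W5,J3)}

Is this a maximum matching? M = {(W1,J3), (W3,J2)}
No, size 2 is not maximum

Proposed matching has size 2.
Maximum matching size for this graph: 3.

This is NOT maximum - can be improved to size 3.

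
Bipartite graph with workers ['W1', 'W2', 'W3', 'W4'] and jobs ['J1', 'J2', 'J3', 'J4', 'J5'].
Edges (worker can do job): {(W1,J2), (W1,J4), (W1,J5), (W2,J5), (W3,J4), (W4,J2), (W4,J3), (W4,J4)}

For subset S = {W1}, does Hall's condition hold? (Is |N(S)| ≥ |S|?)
Yes: |N(S)| = 3, |S| = 1

Subset S = {W1}
Neighbors N(S) = {J2, J4, J5}

|N(S)| = 3, |S| = 1
Hall's condition: |N(S)| ≥ |S| is satisfied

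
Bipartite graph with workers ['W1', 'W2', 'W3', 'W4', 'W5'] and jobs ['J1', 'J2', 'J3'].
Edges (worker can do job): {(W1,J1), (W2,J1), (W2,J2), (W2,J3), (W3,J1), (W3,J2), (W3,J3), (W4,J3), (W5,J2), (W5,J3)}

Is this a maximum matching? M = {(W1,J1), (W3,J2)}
No, size 2 is not maximum

Proposed matching has size 2.
Maximum matching size for this graph: 3.

This is NOT maximum - can be improved to size 3.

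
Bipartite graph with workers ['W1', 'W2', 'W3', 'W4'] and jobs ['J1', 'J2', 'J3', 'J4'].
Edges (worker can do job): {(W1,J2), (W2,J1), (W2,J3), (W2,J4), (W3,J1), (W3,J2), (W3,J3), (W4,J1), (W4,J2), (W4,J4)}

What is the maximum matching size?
Maximum matching size = 4

Maximum matching: {(W1,J2), (W2,J4), (W3,J3), (W4,J1)}
Size: 4

This assigns 4 workers to 4 distinct jobs.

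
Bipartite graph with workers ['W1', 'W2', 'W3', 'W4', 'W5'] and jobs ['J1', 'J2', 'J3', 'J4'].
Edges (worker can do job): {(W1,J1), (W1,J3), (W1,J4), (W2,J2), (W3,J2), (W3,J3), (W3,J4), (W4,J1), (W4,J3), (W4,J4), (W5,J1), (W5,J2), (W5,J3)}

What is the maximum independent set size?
Maximum independent set = 5

By König's theorem:
- Min vertex cover = Max matching = 4
- Max independent set = Total vertices - Min vertex cover
- Max independent set = 9 - 4 = 5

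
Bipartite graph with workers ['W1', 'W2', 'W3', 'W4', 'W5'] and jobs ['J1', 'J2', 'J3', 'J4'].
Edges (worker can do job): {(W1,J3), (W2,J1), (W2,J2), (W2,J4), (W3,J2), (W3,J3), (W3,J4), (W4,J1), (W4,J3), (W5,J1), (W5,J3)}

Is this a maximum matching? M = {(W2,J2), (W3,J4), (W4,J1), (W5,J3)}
Yes, size 4 is maximum

Proposed matching has size 4.
Maximum matching size for this graph: 4.

This is a maximum matching.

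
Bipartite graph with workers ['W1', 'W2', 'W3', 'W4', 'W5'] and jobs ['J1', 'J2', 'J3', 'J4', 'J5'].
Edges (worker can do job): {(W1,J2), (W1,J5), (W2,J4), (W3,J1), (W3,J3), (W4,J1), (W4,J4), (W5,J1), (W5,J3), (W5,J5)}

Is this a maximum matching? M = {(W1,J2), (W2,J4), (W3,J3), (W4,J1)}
No, size 4 is not maximum

Proposed matching has size 4.
Maximum matching size for this graph: 5.

This is NOT maximum - can be improved to size 5.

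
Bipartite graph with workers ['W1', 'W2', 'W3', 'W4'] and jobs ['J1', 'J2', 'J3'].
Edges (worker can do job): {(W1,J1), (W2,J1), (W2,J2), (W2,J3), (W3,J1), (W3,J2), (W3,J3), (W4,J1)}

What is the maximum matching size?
Maximum matching size = 3

Maximum matching: {(W2,J3), (W3,J2), (W4,J1)}
Size: 3

This assigns 3 workers to 3 distinct jobs.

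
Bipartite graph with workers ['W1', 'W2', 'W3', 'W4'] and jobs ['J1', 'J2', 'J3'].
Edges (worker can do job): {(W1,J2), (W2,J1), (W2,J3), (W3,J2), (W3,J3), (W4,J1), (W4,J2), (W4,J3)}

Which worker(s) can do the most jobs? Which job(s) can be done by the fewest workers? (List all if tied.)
Most versatile: W4 (3 jobs); Least covered: J1 (2 workers)

Worker degrees (jobs they can do): W1:1, W2:2, W3:2, W4:3
Job degrees (workers who can do it): J1:2, J2:3, J3:3

Maximum worker degree is 3, achieved by: W4
Minimum job degree is 2, achieved by: J1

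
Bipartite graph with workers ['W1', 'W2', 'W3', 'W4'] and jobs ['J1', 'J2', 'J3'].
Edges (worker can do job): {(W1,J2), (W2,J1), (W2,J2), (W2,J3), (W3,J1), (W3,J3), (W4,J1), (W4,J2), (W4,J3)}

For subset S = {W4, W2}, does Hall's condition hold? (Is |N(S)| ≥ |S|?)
Yes: |N(S)| = 3, |S| = 2

Subset S = {W4, W2}
Neighbors N(S) = {J1, J2, J3}

|N(S)| = 3, |S| = 2
Hall's condition: |N(S)| ≥ |S| is satisfied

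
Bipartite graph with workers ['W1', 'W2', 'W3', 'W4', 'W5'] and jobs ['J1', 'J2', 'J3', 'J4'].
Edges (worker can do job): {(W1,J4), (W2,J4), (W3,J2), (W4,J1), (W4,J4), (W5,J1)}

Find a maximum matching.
Matching: {(W3,J2), (W4,J4), (W5,J1)}

Maximum matching (size 3):
  W3 → J2
  W4 → J4
  W5 → J1

Each worker is assigned to at most one job, and each job to at most one worker.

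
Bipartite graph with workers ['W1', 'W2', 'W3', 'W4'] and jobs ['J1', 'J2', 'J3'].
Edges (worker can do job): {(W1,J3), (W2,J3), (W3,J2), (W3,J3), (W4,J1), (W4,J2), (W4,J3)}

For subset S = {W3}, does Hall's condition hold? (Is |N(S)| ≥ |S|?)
Yes: |N(S)| = 2, |S| = 1

Subset S = {W3}
Neighbors N(S) = {J2, J3}

|N(S)| = 2, |S| = 1
Hall's condition: |N(S)| ≥ |S| is satisfied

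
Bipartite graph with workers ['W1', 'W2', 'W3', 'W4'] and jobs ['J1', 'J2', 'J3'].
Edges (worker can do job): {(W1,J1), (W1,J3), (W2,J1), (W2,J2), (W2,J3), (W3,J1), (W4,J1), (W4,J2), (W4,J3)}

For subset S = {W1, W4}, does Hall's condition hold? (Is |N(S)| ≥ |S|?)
Yes: |N(S)| = 3, |S| = 2

Subset S = {W1, W4}
Neighbors N(S) = {J1, J2, J3}

|N(S)| = 3, |S| = 2
Hall's condition: |N(S)| ≥ |S| is satisfied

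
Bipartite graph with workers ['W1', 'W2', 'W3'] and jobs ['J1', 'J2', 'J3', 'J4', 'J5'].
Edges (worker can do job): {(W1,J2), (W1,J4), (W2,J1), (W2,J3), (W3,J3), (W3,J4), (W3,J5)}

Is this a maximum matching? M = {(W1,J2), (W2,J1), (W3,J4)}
Yes, size 3 is maximum

Proposed matching has size 3.
Maximum matching size for this graph: 3.

This is a maximum matching.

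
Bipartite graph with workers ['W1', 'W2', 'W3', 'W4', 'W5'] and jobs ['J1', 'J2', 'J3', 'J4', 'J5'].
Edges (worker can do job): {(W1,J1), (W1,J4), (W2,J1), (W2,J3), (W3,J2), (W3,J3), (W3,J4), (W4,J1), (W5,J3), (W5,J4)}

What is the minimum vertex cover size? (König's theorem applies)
Minimum vertex cover size = 4

By König's theorem: in bipartite graphs,
min vertex cover = max matching = 4

Maximum matching has size 4, so minimum vertex cover also has size 4.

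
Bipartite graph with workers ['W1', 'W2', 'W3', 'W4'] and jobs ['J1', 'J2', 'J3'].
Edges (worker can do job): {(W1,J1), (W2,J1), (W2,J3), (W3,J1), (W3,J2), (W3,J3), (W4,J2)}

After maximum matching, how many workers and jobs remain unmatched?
Unmatched: 1 workers, 0 jobs

Maximum matching size: 3
Workers: 4 total, 3 matched, 1 unmatched
Jobs: 3 total, 3 matched, 0 unmatched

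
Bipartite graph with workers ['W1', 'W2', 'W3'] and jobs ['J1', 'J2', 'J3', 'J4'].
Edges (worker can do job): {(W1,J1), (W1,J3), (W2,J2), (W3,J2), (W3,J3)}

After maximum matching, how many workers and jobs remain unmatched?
Unmatched: 0 workers, 1 jobs

Maximum matching size: 3
Workers: 3 total, 3 matched, 0 unmatched
Jobs: 4 total, 3 matched, 1 unmatched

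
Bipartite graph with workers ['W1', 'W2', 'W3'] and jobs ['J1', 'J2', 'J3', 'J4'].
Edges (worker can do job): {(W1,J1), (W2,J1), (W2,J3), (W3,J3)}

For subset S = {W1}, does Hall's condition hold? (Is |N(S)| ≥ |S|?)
Yes: |N(S)| = 1, |S| = 1

Subset S = {W1}
Neighbors N(S) = {J1}

|N(S)| = 1, |S| = 1
Hall's condition: |N(S)| ≥ |S| is satisfied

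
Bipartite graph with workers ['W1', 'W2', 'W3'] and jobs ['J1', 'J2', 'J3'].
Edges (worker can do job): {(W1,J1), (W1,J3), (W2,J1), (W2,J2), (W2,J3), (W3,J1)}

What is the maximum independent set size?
Maximum independent set = 3

By König's theorem:
- Min vertex cover = Max matching = 3
- Max independent set = Total vertices - Min vertex cover
- Max independent set = 6 - 3 = 3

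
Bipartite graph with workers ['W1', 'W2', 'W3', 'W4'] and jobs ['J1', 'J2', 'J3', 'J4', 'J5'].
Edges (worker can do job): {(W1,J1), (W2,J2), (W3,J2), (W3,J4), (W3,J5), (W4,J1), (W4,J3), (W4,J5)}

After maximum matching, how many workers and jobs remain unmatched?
Unmatched: 0 workers, 1 jobs

Maximum matching size: 4
Workers: 4 total, 4 matched, 0 unmatched
Jobs: 5 total, 4 matched, 1 unmatched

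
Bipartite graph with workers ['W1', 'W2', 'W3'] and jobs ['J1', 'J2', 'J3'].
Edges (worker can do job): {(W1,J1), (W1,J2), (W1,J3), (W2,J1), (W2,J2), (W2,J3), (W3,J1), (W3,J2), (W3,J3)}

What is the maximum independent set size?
Maximum independent set = 3

By König's theorem:
- Min vertex cover = Max matching = 3
- Max independent set = Total vertices - Min vertex cover
- Max independent set = 6 - 3 = 3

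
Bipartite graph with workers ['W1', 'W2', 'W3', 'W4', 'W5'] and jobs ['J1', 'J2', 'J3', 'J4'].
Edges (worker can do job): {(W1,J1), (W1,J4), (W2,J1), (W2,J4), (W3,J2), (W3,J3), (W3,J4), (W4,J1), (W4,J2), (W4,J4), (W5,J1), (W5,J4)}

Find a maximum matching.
Matching: {(W1,J4), (W3,J3), (W4,J2), (W5,J1)}

Maximum matching (size 4):
  W1 → J4
  W3 → J3
  W4 → J2
  W5 → J1

Each worker is assigned to at most one job, and each job to at most one worker.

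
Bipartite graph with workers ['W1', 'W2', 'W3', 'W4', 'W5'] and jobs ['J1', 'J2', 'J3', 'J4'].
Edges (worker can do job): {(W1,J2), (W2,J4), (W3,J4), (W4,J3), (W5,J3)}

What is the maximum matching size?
Maximum matching size = 3

Maximum matching: {(W1,J2), (W3,J4), (W5,J3)}
Size: 3

This assigns 3 workers to 3 distinct jobs.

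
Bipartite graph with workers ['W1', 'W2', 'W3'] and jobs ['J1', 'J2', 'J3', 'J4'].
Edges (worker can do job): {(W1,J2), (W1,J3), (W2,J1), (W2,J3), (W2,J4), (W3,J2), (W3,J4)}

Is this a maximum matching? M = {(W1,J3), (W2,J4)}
No, size 2 is not maximum

Proposed matching has size 2.
Maximum matching size for this graph: 3.

This is NOT maximum - can be improved to size 3.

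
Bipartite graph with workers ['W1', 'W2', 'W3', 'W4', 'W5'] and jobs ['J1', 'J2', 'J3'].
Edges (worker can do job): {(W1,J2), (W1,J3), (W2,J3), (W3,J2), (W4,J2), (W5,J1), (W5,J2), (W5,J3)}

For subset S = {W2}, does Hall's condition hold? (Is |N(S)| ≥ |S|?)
Yes: |N(S)| = 1, |S| = 1

Subset S = {W2}
Neighbors N(S) = {J3}

|N(S)| = 1, |S| = 1
Hall's condition: |N(S)| ≥ |S| is satisfied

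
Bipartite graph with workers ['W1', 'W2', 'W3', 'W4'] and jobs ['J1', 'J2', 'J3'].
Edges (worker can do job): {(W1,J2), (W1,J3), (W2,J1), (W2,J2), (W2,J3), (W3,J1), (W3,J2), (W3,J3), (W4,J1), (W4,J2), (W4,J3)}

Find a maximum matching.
Matching: {(W1,J2), (W3,J1), (W4,J3)}

Maximum matching (size 3):
  W1 → J2
  W3 → J1
  W4 → J3

Each worker is assigned to at most one job, and each job to at most one worker.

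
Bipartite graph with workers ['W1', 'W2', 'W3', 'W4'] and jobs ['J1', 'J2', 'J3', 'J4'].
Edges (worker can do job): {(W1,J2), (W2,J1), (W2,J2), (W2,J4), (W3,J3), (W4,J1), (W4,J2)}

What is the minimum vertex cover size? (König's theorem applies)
Minimum vertex cover size = 4

By König's theorem: in bipartite graphs,
min vertex cover = max matching = 4

Maximum matching has size 4, so minimum vertex cover also has size 4.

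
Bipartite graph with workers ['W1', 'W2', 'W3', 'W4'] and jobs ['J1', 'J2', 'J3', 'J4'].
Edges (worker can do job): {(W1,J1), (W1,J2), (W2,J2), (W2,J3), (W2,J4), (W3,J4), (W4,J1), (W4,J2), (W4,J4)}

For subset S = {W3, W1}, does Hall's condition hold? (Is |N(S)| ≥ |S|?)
Yes: |N(S)| = 3, |S| = 2

Subset S = {W3, W1}
Neighbors N(S) = {J1, J2, J4}

|N(S)| = 3, |S| = 2
Hall's condition: |N(S)| ≥ |S| is satisfied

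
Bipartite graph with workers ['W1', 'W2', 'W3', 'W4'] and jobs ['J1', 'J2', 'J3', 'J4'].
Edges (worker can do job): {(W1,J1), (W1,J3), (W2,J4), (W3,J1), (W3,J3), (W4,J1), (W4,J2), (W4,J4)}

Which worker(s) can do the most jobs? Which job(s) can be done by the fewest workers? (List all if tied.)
Most versatile: W4 (3 jobs); Least covered: J2 (1 workers)

Worker degrees (jobs they can do): W1:2, W2:1, W3:2, W4:3
Job degrees (workers who can do it): J1:3, J2:1, J3:2, J4:2

Maximum worker degree is 3, achieved by: W4
Minimum job degree is 1, achieved by: J2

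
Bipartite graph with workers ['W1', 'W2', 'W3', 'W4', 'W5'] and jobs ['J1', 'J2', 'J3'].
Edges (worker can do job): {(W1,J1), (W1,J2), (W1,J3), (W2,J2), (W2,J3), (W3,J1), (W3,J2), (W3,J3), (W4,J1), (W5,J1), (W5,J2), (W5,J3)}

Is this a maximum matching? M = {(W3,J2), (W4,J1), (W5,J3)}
Yes, size 3 is maximum

Proposed matching has size 3.
Maximum matching size for this graph: 3.

This is a maximum matching.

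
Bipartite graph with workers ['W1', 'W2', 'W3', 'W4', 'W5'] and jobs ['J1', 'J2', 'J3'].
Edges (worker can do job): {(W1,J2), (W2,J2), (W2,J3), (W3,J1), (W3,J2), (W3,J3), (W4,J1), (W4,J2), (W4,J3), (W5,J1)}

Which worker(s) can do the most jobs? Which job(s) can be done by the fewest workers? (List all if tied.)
Most versatile: W3, W4 (3 jobs); Least covered: J1, J3 (3 workers)

Worker degrees (jobs they can do): W1:1, W2:2, W3:3, W4:3, W5:1
Job degrees (workers who can do it): J1:3, J2:4, J3:3

Maximum worker degree is 3, achieved by: W3, W4
Minimum job degree is 3, achieved by: J1, J3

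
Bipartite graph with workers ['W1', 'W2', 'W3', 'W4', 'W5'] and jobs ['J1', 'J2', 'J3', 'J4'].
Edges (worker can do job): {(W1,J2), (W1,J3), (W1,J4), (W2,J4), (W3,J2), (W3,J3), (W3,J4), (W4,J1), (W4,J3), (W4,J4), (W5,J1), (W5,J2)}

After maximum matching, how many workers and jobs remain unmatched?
Unmatched: 1 workers, 0 jobs

Maximum matching size: 4
Workers: 5 total, 4 matched, 1 unmatched
Jobs: 4 total, 4 matched, 0 unmatched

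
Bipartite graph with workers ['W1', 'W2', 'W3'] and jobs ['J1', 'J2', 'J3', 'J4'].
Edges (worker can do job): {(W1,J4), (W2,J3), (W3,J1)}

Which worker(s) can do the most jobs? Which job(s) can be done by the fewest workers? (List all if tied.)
Most versatile: W1, W2, W3 (1 jobs); Least covered: J2 (0 workers)

Worker degrees (jobs they can do): W1:1, W2:1, W3:1
Job degrees (workers who can do it): J1:1, J2:0, J3:1, J4:1

Maximum worker degree is 1, achieved by: W1, W2, W3
Minimum job degree is 0, achieved by: J2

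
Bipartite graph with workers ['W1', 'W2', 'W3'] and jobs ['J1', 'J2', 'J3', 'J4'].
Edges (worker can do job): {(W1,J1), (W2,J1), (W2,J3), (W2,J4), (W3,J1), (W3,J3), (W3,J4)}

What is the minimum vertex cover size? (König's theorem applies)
Minimum vertex cover size = 3

By König's theorem: in bipartite graphs,
min vertex cover = max matching = 3

Maximum matching has size 3, so minimum vertex cover also has size 3.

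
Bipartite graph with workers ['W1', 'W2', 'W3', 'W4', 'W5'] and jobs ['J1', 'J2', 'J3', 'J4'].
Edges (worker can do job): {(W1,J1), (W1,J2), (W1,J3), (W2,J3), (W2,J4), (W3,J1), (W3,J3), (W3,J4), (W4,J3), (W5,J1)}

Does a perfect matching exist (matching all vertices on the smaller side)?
Yes, perfect matching exists (size 4)

Perfect matching: {(W1,J2), (W2,J4), (W3,J1), (W4,J3)}
All 4 vertices on the smaller side are matched.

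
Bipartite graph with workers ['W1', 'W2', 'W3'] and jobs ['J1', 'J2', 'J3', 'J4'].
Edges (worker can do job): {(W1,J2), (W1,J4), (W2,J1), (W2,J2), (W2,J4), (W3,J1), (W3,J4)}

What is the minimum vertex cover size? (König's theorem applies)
Minimum vertex cover size = 3

By König's theorem: in bipartite graphs,
min vertex cover = max matching = 3

Maximum matching has size 3, so minimum vertex cover also has size 3.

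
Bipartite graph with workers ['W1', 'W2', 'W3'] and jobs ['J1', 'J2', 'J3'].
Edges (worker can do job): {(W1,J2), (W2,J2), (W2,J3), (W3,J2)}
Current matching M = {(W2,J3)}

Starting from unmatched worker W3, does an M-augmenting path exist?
Yes: W3 → J2

An M-augmenting path alternates non-matching / matching edges, starting and ending at unmatched vertices.
Path: W3 → J2
(J2 is unmatched in M, so the path is augmenting.)
Flipping edges along this path would increase |M| from 1 to 2.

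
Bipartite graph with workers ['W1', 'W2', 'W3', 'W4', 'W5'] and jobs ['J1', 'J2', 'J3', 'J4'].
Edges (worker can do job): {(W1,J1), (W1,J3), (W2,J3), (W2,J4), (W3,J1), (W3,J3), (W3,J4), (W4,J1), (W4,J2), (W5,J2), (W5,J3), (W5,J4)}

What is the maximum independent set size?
Maximum independent set = 5

By König's theorem:
- Min vertex cover = Max matching = 4
- Max independent set = Total vertices - Min vertex cover
- Max independent set = 9 - 4 = 5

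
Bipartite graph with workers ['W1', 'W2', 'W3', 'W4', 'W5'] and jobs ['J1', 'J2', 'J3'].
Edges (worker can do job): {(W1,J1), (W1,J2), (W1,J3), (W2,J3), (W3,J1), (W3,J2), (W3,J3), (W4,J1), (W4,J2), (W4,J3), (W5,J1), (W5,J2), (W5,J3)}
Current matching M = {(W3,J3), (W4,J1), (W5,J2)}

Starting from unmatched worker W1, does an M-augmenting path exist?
No augmenting path from W1

Alternating search from W1 reaches jobs: {J1, J2, J3}.
Every reachable job is already matched in M, and following those matched edges back to workers exposes no further unvisited jobs.
No M-augmenting path from W1 exists.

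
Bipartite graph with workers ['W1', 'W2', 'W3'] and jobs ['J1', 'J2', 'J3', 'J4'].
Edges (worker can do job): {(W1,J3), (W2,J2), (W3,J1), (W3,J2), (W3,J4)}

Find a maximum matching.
Matching: {(W1,J3), (W2,J2), (W3,J4)}

Maximum matching (size 3):
  W1 → J3
  W2 → J2
  W3 → J4

Each worker is assigned to at most one job, and each job to at most one worker.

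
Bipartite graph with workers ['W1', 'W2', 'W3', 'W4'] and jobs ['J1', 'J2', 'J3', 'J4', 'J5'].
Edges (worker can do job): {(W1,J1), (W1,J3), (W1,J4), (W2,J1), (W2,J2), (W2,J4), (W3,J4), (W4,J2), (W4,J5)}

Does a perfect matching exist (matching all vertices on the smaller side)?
Yes, perfect matching exists (size 4)

Perfect matching: {(W1,J1), (W2,J2), (W3,J4), (W4,J5)}
All 4 vertices on the smaller side are matched.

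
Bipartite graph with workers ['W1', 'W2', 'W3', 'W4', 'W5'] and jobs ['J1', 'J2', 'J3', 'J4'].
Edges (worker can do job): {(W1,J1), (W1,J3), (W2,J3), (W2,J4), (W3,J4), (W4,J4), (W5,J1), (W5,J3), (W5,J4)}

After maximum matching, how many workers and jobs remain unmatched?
Unmatched: 2 workers, 1 jobs

Maximum matching size: 3
Workers: 5 total, 3 matched, 2 unmatched
Jobs: 4 total, 3 matched, 1 unmatched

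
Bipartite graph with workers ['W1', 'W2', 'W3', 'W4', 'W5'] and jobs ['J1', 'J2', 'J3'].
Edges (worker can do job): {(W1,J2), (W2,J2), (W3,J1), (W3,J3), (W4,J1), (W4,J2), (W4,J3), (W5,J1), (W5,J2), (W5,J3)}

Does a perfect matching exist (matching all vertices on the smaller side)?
Yes, perfect matching exists (size 3)

Perfect matching: {(W3,J3), (W4,J2), (W5,J1)}
All 3 vertices on the smaller side are matched.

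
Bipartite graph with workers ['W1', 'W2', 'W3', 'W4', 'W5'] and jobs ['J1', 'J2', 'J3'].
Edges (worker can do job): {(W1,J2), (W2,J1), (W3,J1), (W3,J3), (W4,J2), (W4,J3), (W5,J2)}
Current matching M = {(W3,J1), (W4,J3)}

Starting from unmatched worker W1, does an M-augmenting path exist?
Yes: W1 → J2

An M-augmenting path alternates non-matching / matching edges, starting and ending at unmatched vertices.
Path: W1 → J2
(J2 is unmatched in M, so the path is augmenting.)
Flipping edges along this path would increase |M| from 2 to 3.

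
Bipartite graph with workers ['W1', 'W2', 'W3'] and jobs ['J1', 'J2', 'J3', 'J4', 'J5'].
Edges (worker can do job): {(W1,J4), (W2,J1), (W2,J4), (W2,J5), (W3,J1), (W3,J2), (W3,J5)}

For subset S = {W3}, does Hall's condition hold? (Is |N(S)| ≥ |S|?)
Yes: |N(S)| = 3, |S| = 1

Subset S = {W3}
Neighbors N(S) = {J1, J2, J5}

|N(S)| = 3, |S| = 1
Hall's condition: |N(S)| ≥ |S| is satisfied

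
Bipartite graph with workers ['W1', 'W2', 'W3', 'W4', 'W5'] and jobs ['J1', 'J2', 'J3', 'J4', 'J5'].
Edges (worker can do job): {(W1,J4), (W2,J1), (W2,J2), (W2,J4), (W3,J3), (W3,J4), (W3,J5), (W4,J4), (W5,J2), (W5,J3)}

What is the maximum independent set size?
Maximum independent set = 6

By König's theorem:
- Min vertex cover = Max matching = 4
- Max independent set = Total vertices - Min vertex cover
- Max independent set = 10 - 4 = 6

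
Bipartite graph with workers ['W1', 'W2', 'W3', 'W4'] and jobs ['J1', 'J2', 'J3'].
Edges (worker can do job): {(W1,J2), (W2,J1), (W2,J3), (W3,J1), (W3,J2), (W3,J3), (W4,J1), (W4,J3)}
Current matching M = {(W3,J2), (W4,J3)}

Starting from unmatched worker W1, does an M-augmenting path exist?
Yes: W1 → J2 → W3 → J3 → W4 → J1

An M-augmenting path alternates non-matching / matching edges, starting and ending at unmatched vertices.
Path: W1 → J2 → W3 → J3 → W4 → J1
(J1 is unmatched in M, so the path is augmenting.)
Flipping edges along this path would increase |M| from 2 to 3.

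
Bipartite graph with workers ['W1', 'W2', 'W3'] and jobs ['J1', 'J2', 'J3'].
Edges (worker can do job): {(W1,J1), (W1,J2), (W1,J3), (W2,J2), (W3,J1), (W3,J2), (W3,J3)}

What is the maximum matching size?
Maximum matching size = 3

Maximum matching: {(W1,J3), (W2,J2), (W3,J1)}
Size: 3

This assigns 3 workers to 3 distinct jobs.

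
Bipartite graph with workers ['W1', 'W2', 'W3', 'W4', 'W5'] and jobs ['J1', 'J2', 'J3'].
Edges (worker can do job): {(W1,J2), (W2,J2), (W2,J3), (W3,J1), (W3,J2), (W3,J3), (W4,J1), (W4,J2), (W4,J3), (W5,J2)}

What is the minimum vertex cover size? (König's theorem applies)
Minimum vertex cover size = 3

By König's theorem: in bipartite graphs,
min vertex cover = max matching = 3

Maximum matching has size 3, so minimum vertex cover also has size 3.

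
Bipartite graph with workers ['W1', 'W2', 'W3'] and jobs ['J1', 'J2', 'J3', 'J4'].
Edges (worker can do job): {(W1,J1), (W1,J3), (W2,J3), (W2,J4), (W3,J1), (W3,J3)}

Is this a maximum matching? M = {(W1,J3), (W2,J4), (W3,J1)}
Yes, size 3 is maximum

Proposed matching has size 3.
Maximum matching size for this graph: 3.

This is a maximum matching.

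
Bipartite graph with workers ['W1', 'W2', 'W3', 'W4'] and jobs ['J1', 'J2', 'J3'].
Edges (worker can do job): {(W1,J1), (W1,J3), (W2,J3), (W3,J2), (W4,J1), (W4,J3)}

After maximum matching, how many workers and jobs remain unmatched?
Unmatched: 1 workers, 0 jobs

Maximum matching size: 3
Workers: 4 total, 3 matched, 1 unmatched
Jobs: 3 total, 3 matched, 0 unmatched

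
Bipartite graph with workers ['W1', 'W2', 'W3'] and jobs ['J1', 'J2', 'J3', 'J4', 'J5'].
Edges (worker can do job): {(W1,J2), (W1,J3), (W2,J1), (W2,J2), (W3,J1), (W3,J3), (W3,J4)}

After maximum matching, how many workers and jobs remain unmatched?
Unmatched: 0 workers, 2 jobs

Maximum matching size: 3
Workers: 3 total, 3 matched, 0 unmatched
Jobs: 5 total, 3 matched, 2 unmatched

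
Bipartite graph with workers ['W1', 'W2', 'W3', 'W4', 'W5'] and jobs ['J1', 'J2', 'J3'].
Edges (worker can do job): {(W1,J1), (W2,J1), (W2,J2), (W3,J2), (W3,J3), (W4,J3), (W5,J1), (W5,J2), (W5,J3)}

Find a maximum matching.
Matching: {(W3,J2), (W4,J3), (W5,J1)}

Maximum matching (size 3):
  W3 → J2
  W4 → J3
  W5 → J1

Each worker is assigned to at most one job, and each job to at most one worker.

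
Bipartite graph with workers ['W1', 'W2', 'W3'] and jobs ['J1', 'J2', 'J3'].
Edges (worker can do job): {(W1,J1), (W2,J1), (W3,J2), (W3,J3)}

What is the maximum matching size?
Maximum matching size = 2

Maximum matching: {(W1,J1), (W3,J2)}
Size: 2

This assigns 2 workers to 2 distinct jobs.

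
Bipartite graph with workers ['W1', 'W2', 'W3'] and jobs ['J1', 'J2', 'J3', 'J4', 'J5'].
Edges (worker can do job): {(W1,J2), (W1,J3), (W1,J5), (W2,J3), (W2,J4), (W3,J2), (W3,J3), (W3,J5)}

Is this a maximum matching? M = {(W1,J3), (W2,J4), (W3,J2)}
Yes, size 3 is maximum

Proposed matching has size 3.
Maximum matching size for this graph: 3.

This is a maximum matching.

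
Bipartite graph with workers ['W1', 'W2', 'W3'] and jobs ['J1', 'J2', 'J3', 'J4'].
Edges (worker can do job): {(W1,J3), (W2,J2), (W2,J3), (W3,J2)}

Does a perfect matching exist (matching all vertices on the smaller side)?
No, maximum matching has size 2 < 3

Maximum matching has size 2, need 3 for perfect matching.
Unmatched workers: ['W2']
Unmatched jobs: ['J1', 'J4']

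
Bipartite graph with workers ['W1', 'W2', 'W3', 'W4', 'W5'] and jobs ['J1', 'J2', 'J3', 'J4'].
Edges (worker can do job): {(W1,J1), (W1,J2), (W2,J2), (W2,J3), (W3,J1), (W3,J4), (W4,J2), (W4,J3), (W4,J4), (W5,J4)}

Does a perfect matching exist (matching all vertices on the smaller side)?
Yes, perfect matching exists (size 4)

Perfect matching: {(W1,J1), (W2,J3), (W3,J4), (W4,J2)}
All 4 vertices on the smaller side are matched.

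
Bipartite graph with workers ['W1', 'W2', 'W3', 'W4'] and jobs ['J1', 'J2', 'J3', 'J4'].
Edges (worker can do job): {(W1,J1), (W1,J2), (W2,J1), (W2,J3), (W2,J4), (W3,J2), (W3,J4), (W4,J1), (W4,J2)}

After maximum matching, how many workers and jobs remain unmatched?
Unmatched: 0 workers, 0 jobs

Maximum matching size: 4
Workers: 4 total, 4 matched, 0 unmatched
Jobs: 4 total, 4 matched, 0 unmatched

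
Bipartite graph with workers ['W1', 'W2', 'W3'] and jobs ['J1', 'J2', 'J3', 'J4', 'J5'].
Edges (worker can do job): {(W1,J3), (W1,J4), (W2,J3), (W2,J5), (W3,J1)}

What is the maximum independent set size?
Maximum independent set = 5

By König's theorem:
- Min vertex cover = Max matching = 3
- Max independent set = Total vertices - Min vertex cover
- Max independent set = 8 - 3 = 5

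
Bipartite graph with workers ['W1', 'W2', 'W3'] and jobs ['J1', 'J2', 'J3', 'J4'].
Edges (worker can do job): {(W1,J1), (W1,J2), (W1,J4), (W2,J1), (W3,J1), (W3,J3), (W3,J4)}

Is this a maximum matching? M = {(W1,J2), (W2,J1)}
No, size 2 is not maximum

Proposed matching has size 2.
Maximum matching size for this graph: 3.

This is NOT maximum - can be improved to size 3.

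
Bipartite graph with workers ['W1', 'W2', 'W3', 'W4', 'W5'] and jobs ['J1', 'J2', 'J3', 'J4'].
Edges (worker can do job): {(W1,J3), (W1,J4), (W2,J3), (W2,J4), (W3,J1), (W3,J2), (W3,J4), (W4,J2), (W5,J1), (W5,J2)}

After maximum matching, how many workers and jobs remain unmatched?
Unmatched: 1 workers, 0 jobs

Maximum matching size: 4
Workers: 5 total, 4 matched, 1 unmatched
Jobs: 4 total, 4 matched, 0 unmatched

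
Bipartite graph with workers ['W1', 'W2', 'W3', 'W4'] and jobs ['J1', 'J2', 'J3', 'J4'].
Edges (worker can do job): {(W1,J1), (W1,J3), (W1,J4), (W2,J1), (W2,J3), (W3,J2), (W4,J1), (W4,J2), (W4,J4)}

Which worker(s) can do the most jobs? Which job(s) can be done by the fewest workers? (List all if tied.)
Most versatile: W1, W4 (3 jobs); Least covered: J2, J3, J4 (2 workers)

Worker degrees (jobs they can do): W1:3, W2:2, W3:1, W4:3
Job degrees (workers who can do it): J1:3, J2:2, J3:2, J4:2

Maximum worker degree is 3, achieved by: W1, W4
Minimum job degree is 2, achieved by: J2, J3, J4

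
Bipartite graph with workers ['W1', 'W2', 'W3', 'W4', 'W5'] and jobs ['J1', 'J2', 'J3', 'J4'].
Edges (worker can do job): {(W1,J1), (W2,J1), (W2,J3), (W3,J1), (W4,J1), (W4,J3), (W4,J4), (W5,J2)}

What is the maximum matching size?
Maximum matching size = 4

Maximum matching: {(W2,J3), (W3,J1), (W4,J4), (W5,J2)}
Size: 4

This assigns 4 workers to 4 distinct jobs.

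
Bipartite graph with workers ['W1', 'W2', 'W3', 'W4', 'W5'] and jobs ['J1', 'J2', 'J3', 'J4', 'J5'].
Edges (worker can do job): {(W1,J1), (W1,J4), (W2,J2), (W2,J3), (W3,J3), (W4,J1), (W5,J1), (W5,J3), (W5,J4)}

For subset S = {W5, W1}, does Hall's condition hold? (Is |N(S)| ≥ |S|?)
Yes: |N(S)| = 3, |S| = 2

Subset S = {W5, W1}
Neighbors N(S) = {J1, J3, J4}

|N(S)| = 3, |S| = 2
Hall's condition: |N(S)| ≥ |S| is satisfied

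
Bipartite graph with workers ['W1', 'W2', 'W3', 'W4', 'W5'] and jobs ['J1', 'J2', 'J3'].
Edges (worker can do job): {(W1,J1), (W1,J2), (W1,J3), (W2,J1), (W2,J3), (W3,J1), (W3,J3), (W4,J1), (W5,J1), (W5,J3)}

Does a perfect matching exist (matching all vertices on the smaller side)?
Yes, perfect matching exists (size 3)

Perfect matching: {(W1,J2), (W3,J3), (W5,J1)}
All 3 vertices on the smaller side are matched.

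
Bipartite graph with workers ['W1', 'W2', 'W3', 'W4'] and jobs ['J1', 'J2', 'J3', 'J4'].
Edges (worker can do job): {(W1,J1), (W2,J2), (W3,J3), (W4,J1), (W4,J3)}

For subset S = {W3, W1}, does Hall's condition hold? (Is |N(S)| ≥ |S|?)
Yes: |N(S)| = 2, |S| = 2

Subset S = {W3, W1}
Neighbors N(S) = {J1, J3}

|N(S)| = 2, |S| = 2
Hall's condition: |N(S)| ≥ |S| is satisfied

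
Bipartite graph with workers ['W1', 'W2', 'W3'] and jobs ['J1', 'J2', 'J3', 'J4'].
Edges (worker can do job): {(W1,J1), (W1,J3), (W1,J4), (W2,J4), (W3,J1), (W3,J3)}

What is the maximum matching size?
Maximum matching size = 3

Maximum matching: {(W1,J1), (W2,J4), (W3,J3)}
Size: 3

This assigns 3 workers to 3 distinct jobs.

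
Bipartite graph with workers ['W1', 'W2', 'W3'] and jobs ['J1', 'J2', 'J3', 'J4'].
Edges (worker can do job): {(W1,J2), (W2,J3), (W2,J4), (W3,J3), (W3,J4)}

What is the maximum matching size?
Maximum matching size = 3

Maximum matching: {(W1,J2), (W2,J3), (W3,J4)}
Size: 3

This assigns 3 workers to 3 distinct jobs.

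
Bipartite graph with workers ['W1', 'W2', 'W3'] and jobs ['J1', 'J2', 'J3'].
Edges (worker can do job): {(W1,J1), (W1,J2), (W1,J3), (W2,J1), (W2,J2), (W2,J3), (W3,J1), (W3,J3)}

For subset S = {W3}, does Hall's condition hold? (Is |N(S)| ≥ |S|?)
Yes: |N(S)| = 2, |S| = 1

Subset S = {W3}
Neighbors N(S) = {J1, J3}

|N(S)| = 2, |S| = 1
Hall's condition: |N(S)| ≥ |S| is satisfied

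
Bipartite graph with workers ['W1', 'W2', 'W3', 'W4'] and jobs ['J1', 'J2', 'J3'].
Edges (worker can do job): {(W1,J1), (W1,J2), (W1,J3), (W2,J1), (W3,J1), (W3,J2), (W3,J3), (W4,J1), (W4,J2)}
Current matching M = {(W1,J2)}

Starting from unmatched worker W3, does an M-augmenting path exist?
Yes: W3 → J3

An M-augmenting path alternates non-matching / matching edges, starting and ending at unmatched vertices.
Path: W3 → J3
(J3 is unmatched in M, so the path is augmenting.)
Flipping edges along this path would increase |M| from 1 to 2.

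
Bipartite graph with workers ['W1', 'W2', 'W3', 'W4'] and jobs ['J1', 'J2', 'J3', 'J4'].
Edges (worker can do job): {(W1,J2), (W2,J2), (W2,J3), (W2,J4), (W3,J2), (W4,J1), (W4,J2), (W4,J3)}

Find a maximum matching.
Matching: {(W2,J4), (W3,J2), (W4,J1)}

Maximum matching (size 3):
  W2 → J4
  W3 → J2
  W4 → J1

Each worker is assigned to at most one job, and each job to at most one worker.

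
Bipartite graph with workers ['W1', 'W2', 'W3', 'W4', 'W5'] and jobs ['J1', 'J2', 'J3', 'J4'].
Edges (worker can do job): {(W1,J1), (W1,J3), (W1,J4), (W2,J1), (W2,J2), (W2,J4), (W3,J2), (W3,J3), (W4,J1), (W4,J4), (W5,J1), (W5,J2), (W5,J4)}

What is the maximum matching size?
Maximum matching size = 4

Maximum matching: {(W1,J3), (W3,J2), (W4,J1), (W5,J4)}
Size: 4

This assigns 4 workers to 4 distinct jobs.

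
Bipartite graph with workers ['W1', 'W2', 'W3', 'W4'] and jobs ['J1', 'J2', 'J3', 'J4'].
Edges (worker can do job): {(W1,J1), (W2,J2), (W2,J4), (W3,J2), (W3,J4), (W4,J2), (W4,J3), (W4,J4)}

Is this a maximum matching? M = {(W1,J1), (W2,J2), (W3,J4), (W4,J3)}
Yes, size 4 is maximum

Proposed matching has size 4.
Maximum matching size for this graph: 4.

This is a maximum matching.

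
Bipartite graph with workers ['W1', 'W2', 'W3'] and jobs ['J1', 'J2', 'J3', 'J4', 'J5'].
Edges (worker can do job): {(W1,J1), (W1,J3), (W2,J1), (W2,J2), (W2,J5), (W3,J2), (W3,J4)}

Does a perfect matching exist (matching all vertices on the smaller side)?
Yes, perfect matching exists (size 3)

Perfect matching: {(W1,J1), (W2,J5), (W3,J2)}
All 3 vertices on the smaller side are matched.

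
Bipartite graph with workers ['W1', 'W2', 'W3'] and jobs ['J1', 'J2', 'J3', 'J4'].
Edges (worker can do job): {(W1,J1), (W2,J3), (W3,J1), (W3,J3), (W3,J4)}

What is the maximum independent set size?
Maximum independent set = 4

By König's theorem:
- Min vertex cover = Max matching = 3
- Max independent set = Total vertices - Min vertex cover
- Max independent set = 7 - 3 = 4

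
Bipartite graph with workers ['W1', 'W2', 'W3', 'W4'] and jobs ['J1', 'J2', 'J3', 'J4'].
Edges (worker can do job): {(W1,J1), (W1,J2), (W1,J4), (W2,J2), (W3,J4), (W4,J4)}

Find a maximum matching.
Matching: {(W1,J1), (W2,J2), (W4,J4)}

Maximum matching (size 3):
  W1 → J1
  W2 → J2
  W4 → J4

Each worker is assigned to at most one job, and each job to at most one worker.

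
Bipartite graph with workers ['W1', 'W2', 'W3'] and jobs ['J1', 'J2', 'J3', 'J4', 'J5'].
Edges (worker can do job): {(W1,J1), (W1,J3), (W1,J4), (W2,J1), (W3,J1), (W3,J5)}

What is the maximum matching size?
Maximum matching size = 3

Maximum matching: {(W1,J3), (W2,J1), (W3,J5)}
Size: 3

This assigns 3 workers to 3 distinct jobs.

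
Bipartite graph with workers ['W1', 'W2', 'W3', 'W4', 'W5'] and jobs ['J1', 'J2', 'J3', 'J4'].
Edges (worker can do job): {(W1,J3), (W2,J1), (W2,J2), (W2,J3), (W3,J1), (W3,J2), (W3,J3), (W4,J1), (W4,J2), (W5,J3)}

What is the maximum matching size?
Maximum matching size = 3

Maximum matching: {(W3,J1), (W4,J2), (W5,J3)}
Size: 3

This assigns 3 workers to 3 distinct jobs.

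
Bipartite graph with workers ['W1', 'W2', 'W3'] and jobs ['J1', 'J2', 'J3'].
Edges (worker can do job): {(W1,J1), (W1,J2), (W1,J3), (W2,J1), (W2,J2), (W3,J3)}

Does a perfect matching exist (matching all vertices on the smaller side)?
Yes, perfect matching exists (size 3)

Perfect matching: {(W1,J1), (W2,J2), (W3,J3)}
All 3 vertices on the smaller side are matched.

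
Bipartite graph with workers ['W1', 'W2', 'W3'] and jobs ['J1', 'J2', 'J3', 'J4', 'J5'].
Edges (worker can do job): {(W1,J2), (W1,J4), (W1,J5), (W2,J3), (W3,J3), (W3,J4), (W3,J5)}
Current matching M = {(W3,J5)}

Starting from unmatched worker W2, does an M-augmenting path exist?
Yes: W2 → J3

An M-augmenting path alternates non-matching / matching edges, starting and ending at unmatched vertices.
Path: W2 → J3
(J3 is unmatched in M, so the path is augmenting.)
Flipping edges along this path would increase |M| from 1 to 2.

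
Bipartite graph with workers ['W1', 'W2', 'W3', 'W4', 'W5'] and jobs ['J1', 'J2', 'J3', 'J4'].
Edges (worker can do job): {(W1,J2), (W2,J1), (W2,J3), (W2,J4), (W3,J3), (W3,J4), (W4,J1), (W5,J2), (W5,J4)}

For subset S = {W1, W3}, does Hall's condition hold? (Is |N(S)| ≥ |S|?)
Yes: |N(S)| = 3, |S| = 2

Subset S = {W1, W3}
Neighbors N(S) = {J2, J3, J4}

|N(S)| = 3, |S| = 2
Hall's condition: |N(S)| ≥ |S| is satisfied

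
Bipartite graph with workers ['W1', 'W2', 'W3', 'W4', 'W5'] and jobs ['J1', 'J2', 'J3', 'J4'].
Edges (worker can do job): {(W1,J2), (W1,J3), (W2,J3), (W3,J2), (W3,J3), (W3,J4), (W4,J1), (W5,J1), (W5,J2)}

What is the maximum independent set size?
Maximum independent set = 5

By König's theorem:
- Min vertex cover = Max matching = 4
- Max independent set = Total vertices - Min vertex cover
- Max independent set = 9 - 4 = 5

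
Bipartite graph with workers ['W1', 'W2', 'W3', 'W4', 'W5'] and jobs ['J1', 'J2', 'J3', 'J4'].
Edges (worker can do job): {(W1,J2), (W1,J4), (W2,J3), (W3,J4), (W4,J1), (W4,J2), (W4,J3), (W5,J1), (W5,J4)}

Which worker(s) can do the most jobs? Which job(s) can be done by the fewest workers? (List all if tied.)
Most versatile: W4 (3 jobs); Least covered: J1, J2, J3 (2 workers)

Worker degrees (jobs they can do): W1:2, W2:1, W3:1, W4:3, W5:2
Job degrees (workers who can do it): J1:2, J2:2, J3:2, J4:3

Maximum worker degree is 3, achieved by: W4
Minimum job degree is 2, achieved by: J1, J2, J3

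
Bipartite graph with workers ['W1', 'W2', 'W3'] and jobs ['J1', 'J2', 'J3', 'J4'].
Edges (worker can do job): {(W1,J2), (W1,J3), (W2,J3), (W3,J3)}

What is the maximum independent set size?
Maximum independent set = 5

By König's theorem:
- Min vertex cover = Max matching = 2
- Max independent set = Total vertices - Min vertex cover
- Max independent set = 7 - 2 = 5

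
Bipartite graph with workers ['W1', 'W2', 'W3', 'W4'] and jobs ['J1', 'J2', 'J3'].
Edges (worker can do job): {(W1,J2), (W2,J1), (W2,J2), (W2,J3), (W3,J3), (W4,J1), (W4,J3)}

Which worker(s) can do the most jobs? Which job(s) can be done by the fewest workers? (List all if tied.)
Most versatile: W2 (3 jobs); Least covered: J1, J2 (2 workers)

Worker degrees (jobs they can do): W1:1, W2:3, W3:1, W4:2
Job degrees (workers who can do it): J1:2, J2:2, J3:3

Maximum worker degree is 3, achieved by: W2
Minimum job degree is 2, achieved by: J1, J2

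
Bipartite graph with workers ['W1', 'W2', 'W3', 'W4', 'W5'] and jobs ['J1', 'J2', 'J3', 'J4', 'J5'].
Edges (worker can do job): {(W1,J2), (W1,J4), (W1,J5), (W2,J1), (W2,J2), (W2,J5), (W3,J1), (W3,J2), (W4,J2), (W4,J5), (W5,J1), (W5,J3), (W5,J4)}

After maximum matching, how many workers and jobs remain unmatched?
Unmatched: 0 workers, 0 jobs

Maximum matching size: 5
Workers: 5 total, 5 matched, 0 unmatched
Jobs: 5 total, 5 matched, 0 unmatched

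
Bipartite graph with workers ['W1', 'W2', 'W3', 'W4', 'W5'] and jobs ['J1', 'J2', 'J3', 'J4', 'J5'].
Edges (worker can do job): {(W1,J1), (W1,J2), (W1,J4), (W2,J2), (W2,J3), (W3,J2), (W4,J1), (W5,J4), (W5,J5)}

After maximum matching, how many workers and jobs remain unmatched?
Unmatched: 0 workers, 0 jobs

Maximum matching size: 5
Workers: 5 total, 5 matched, 0 unmatched
Jobs: 5 total, 5 matched, 0 unmatched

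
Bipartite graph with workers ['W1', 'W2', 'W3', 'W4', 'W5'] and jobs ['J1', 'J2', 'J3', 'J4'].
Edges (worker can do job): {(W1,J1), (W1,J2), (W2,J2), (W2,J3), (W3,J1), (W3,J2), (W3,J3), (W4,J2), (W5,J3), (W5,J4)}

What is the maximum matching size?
Maximum matching size = 4

Maximum matching: {(W2,J3), (W3,J1), (W4,J2), (W5,J4)}
Size: 4

This assigns 4 workers to 4 distinct jobs.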